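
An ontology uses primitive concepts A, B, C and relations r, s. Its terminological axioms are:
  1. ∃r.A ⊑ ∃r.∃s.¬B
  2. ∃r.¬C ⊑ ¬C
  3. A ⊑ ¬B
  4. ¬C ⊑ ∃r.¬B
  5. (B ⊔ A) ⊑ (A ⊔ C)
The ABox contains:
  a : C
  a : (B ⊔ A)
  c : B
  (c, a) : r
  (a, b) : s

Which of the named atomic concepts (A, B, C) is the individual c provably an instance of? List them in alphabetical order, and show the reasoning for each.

1. c : A?  L(c) = {B} ∪ {¬A}
   open: L(c) ⊇ {B, C, ¬A, ∀r.C, ∀r.¬A} — c ∉ A possible
2. c : B?  L(c) = {B} ∪ {¬B}
   clash {B, ¬B} at c — c ∈ B
3. c : C?  L(c) = {B} ∪ {¬C}
   clash {B, ¬B} at c — c ∈ C
4. Entailed for c: {B, C}

{B, C}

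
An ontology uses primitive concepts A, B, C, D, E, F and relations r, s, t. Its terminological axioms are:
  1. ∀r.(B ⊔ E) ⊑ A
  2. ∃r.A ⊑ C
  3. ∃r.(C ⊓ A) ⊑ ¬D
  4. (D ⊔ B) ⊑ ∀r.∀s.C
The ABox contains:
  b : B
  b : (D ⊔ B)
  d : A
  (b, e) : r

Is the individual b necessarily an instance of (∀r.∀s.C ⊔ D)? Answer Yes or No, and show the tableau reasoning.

1. b : (∀r.∀s.C ⊔ D)?  L(b) = {B, (D ⊔ B)} ∪ {(∃r.∃s.¬C ⊓ ¬D)}
   clash {C, ¬C} at an ∃-successor — b ∈ (∀r.∀s.C ⊔ D)
2. Hence b : (∀r.∀s.C ⊔ D): entailed.

Yes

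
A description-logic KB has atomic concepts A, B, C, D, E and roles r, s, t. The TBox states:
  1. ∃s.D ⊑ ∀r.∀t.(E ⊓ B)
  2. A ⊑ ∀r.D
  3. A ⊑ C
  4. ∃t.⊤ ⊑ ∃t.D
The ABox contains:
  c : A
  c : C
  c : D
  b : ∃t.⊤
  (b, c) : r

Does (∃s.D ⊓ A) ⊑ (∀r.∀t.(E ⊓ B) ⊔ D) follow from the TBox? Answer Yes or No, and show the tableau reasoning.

Yes

1. (∃s.D ⊓ A) ⊑ (∀r.∀t.(E ⊓ B) ⊔ D)  ⇔  ((∃s.D ⊓ A) ⊓ (∃r.∃t.(¬E ⊔ ¬B) ⊓ ¬D)) unsat w.r.t. T
   all branches close; clash {B, ¬B} at an ∃-successor
2. Hence (∃s.D ⊓ A) ⊑ (∀r.∀t.(E ⊓ B) ⊔ D): entailed.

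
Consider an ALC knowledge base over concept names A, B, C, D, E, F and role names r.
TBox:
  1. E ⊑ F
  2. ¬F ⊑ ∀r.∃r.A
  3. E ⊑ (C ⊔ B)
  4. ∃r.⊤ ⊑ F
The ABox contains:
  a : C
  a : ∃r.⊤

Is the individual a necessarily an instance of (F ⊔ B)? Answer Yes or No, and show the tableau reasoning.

Yes

1. a : (F ⊔ B)?  L(a) = {C, ∃r.⊤} ∪ {(¬F ⊓ ¬B)}
   clash {F, ¬F} at a — a ∈ (F ⊔ B)
2. Hence a : (F ⊔ B): entailed.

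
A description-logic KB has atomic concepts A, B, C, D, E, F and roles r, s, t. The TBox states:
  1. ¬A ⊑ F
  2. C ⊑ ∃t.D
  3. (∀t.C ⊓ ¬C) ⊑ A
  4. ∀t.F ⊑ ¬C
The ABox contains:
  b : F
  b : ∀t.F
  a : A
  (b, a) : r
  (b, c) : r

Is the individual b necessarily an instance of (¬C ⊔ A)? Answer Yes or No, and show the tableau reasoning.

1. b : (¬C ⊔ A)?  L(b) = {F, ∀t.F} ∪ {(C ⊓ ¬A)}
   clash {C, ¬C} at b — b ∈ (¬C ⊔ A)
2. Hence b : (¬C ⊔ A): entailed.

Yes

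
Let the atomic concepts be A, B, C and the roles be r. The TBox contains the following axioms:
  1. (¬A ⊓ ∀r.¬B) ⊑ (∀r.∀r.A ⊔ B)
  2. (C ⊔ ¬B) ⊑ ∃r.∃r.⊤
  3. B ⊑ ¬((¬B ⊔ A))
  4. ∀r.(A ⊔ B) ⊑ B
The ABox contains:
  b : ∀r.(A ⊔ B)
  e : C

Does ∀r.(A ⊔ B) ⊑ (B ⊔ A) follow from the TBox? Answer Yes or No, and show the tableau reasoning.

1. ∀r.(A ⊔ B) ⊑ (B ⊔ A)  ⇔  (∀r.(A ⊔ B) ⊓ (¬B ⊓ ¬A)) unsat w.r.t. T
   all branches close; clash {B, ¬B} at x₀
2. Hence ∀r.(A ⊔ B) ⊑ (B ⊔ A): entailed.

Yes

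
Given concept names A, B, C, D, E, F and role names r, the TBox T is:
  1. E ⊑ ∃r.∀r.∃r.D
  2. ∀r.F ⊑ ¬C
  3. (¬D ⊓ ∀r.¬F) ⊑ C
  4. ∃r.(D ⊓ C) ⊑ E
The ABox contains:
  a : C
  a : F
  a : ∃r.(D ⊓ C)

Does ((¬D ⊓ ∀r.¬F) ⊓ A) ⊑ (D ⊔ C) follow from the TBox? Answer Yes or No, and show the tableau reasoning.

1. ((¬D ⊓ ∀r.¬F) ⊓ A) ⊑ (D ⊔ C)  ⇔  (((¬D ⊓ ∀r.¬F) ⊓ A) ⊓ (¬D ⊓ ¬C)) unsat w.r.t. T
   all branches close; clash {C, ¬C} at x₀
2. Hence ((¬D ⊓ ∀r.¬F) ⊓ A) ⊑ (D ⊔ C): entailed.

Yes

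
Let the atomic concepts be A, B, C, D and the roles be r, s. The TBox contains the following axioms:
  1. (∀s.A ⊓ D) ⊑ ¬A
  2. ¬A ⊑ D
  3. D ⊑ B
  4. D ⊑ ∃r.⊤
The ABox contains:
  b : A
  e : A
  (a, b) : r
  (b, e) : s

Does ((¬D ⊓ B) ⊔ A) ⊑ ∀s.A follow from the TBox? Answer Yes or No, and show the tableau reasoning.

1. ((¬D ⊓ B) ⊔ A) ⊑ ∀s.A  ⇔  (((¬D ⊓ B) ⊔ A) ⊓ ∃s.¬A) unsat w.r.t. T
   open: L(x₀) ⊇ {A, ¬D, ∃s.¬A} (+ ∃-successors)
2. Hence ((¬D ⊓ B) ⊔ A) ⊑ ∀s.A: not entailed.

No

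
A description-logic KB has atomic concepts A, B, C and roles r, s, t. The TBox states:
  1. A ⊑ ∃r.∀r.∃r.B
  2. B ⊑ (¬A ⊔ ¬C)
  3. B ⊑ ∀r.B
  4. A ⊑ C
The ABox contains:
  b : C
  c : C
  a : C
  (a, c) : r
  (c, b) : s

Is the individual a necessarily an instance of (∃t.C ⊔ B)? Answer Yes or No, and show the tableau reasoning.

1. a : (∃t.C ⊔ B)?  L(a) = {C} ∪ {(∀t.¬C ⊓ ¬B)}
   open: L(a) ⊇ {C, ¬A, ¬B, ∀t.¬C} — a ∉ (∃t.C ⊔ B) possible
2. Hence a : (∃t.C ⊔ B): not entailed.

No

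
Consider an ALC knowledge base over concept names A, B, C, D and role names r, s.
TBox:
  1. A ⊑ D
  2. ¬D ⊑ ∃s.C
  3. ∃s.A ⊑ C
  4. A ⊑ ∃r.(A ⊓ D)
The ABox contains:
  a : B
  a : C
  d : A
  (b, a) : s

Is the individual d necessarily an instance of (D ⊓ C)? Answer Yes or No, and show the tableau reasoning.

1. d : (D ⊓ C)?  L(d) = {A} ∪ {(¬D ⊔ ¬C)}
   apply at d: A⊑D; A⊑∃r.(A ⊓ D)
   open: L(d) ⊇ {A, D, ¬C, ∀s.¬A, ∃r.(A ⊓ D)} (+ ∃-successors) — d ∉ (D ⊓ C) possible
2. Hence d : (D ⊓ C): not entailed.

No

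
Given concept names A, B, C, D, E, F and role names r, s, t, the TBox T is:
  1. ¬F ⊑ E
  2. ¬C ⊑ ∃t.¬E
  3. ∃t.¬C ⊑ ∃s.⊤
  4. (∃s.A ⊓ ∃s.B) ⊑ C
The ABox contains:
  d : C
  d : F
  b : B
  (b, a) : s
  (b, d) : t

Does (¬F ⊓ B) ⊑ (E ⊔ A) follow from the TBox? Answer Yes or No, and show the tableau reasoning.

Yes

1. (¬F ⊓ B) ⊑ (E ⊔ A)  ⇔  ((¬F ⊓ B) ⊓ (¬E ⊓ ¬A)) unsat w.r.t. T
   all branches close; clash {E, ¬E} at x₀
2. Hence (¬F ⊓ B) ⊑ (E ⊔ A): entailed.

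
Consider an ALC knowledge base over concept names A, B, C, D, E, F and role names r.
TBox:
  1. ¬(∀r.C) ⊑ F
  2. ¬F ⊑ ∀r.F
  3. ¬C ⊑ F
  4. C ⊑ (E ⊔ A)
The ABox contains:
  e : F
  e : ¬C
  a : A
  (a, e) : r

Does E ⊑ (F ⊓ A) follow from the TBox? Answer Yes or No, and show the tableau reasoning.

No

1. E ⊑ (F ⊓ A)  ⇔  (E ⊓ (¬F ⊔ ¬A)) unsat w.r.t. T
   open: L(x₀) ⊇ {C, E, F, ¬A}
2. Hence E ⊑ (F ⊓ A): not entailed.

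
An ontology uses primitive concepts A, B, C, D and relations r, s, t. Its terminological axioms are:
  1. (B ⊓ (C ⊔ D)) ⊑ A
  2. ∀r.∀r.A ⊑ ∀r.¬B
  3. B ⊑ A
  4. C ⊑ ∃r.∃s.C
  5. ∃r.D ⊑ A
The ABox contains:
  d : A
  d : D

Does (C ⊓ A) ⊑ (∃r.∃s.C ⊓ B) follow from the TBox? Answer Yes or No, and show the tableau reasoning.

1. (C ⊓ A) ⊑ (∃r.∃s.C ⊓ B)  ⇔  ((C ⊓ A) ⊓ (∀r.∀s.¬C ⊔ ¬B)) unsat w.r.t. T
   apply at x₀: C⊑∃r.∃s.C
   open: L(x₀) ⊇ {A, C, ¬B, ∃r.∃r.¬A, ∃r.∃s.C} (+ ∃-successors)
2. Hence (C ⊓ A) ⊑ (∃r.∃s.C ⊓ B): not entailed.

No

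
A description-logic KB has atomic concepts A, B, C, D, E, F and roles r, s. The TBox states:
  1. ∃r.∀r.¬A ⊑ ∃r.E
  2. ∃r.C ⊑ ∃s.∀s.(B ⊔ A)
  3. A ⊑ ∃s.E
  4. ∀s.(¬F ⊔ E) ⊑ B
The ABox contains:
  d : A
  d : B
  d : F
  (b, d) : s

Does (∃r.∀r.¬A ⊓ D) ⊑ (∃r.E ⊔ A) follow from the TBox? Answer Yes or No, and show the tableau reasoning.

Yes

1. (∃r.∀r.¬A ⊓ D) ⊑ (∃r.E ⊔ A)  ⇔  ((∃r.∀r.¬A ⊓ D) ⊓ (∀r.¬E ⊓ ¬A)) unsat w.r.t. T
   all branches close; clash {E, ¬E} at an ∃-successor
2. Hence (∃r.∀r.¬A ⊓ D) ⊑ (∃r.E ⊔ A): entailed.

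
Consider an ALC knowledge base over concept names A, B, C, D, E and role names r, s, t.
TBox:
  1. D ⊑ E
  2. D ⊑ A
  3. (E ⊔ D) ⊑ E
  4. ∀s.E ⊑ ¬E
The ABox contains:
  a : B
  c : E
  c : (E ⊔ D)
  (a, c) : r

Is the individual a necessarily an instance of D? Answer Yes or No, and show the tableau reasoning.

No

1. a : D?  L(a) = {B} ∪ {¬D}
   open: L(a) ⊇ {B, ¬D, ¬E} — a ∉ D possible
2. Hence a : D: not entailed.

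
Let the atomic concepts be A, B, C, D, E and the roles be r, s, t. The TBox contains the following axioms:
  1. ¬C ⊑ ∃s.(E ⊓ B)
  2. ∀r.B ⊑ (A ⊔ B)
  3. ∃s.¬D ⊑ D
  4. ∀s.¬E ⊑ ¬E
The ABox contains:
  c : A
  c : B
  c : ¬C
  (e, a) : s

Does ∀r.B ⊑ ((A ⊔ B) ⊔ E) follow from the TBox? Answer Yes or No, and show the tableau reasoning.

Yes

1. ∀r.B ⊑ ((A ⊔ B) ⊔ E)  ⇔  (∀r.B ⊓ ((¬A ⊓ ¬B) ⊓ ¬E)) unsat w.r.t. T
   all branches close; clash {B, ¬B} at x₀
2. Hence ∀r.B ⊑ ((A ⊔ B) ⊔ E): entailed.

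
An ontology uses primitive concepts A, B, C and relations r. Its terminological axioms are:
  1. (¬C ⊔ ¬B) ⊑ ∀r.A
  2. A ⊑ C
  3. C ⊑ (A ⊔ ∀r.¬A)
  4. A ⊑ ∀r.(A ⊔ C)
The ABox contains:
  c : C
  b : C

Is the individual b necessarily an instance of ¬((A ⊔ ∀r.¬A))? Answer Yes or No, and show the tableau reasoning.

1. b : ¬((A ⊔ ∀r.¬A))?  L(b) = {C} ∪ {(A ⊔ ∀r.¬A)}
   open: L(b) ⊇ {A, B, C, ∀r.(A ⊔ C)} — b ∉ ¬((A ⊔ ∀r.¬A)) possible
2. Hence b : ¬((A ⊔ ∀r.¬A)): not entailed.

No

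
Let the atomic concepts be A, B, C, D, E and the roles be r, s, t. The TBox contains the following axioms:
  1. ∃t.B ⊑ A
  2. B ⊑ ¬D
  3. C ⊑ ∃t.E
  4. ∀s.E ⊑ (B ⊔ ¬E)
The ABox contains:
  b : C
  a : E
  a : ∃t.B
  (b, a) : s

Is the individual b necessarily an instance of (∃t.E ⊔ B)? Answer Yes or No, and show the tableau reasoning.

Yes

1. b : (∃t.E ⊔ B)?  L(b) = {C} ∪ {(∀t.¬E ⊓ ¬B)}
   clash {E, ¬E} at an ∃-successor — b ∈ (∃t.E ⊔ B)
2. Hence b : (∃t.E ⊔ B): entailed.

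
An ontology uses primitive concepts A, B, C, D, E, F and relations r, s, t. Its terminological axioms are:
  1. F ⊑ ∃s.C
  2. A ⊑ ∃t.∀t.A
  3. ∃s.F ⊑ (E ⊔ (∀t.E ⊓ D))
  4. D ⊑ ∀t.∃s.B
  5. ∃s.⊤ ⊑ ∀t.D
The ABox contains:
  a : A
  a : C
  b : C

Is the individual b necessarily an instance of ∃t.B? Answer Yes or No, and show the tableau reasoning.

1. b : ∃t.B?  L(b) = {C} ∪ {∀t.¬B}
   open: L(b) ⊇ {C, ¬A, ¬D, ¬F, ∀s.¬F, …} — b ∉ ∃t.B possible
2. Hence b : ∃t.B: not entailed.

No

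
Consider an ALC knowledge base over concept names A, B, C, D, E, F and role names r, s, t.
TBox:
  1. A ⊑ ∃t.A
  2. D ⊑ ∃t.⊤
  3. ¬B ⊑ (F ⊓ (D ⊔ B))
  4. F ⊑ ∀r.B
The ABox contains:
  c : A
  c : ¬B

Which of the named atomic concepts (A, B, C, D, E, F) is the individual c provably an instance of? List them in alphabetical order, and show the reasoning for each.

{A, D, F}

1. c : A?  L(c) = {A, ¬B} ∪ {¬A}
   clash {A, ¬A} at c — c ∈ A
2. c : B?  L(c) = {A, ¬B} ∪ {¬B}
   apply at c: A⊑∃t.A; ¬B⊑(F ⊓ (D ⊔ B))
   open: L(c) ⊇ {A, D, F, ¬B, ∀r.B, …} (+ ∃-successors) — c ∉ B possible
3. c : C?  L(c) = {A, ¬B} ∪ {¬C}
   apply at c: A⊑∃t.A; ¬B⊑(F ⊓ (D ⊔ B))
   open: L(c) ⊇ {A, D, F, ¬B, ¬C, …} (+ ∃-successors) — c ∉ C possible
4. c : D?  L(c) = {A, ¬B} ∪ {¬D}
   clash {B, ¬B} at c — c ∈ D
5. c : E?  L(c) = {A, ¬B} ∪ {¬E}
   apply at c: A⊑∃t.A; ¬B⊑(F ⊓ (D ⊔ B))
   open: L(c) ⊇ {A, D, F, ¬B, ¬E, …} (+ ∃-successors) — c ∉ E possible
6. c : F?  L(c) = {A, ¬B} ∪ {¬F}
   clash {F, ¬F} at c — c ∈ F
7. Entailed for c: {A, D, F}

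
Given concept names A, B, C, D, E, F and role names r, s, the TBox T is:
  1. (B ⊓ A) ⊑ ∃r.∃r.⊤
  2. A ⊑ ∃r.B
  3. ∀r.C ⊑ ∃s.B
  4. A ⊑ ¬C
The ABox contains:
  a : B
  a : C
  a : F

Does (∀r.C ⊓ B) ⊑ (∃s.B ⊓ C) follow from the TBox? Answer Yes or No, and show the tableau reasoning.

No

1. (∀r.C ⊓ B) ⊑ (∃s.B ⊓ C)  ⇔  ((∀r.C ⊓ B) ⊓ (∀s.¬B ⊔ ¬C)) unsat w.r.t. T
   apply at x₀: ∀r.C⊑∃s.B
   open: L(x₀) ⊇ {B, ¬A, ¬C, ∀r.C, ∃s.B} (+ ∃-successors)
2. Hence (∀r.C ⊓ B) ⊑ (∃s.B ⊓ C): not entailed.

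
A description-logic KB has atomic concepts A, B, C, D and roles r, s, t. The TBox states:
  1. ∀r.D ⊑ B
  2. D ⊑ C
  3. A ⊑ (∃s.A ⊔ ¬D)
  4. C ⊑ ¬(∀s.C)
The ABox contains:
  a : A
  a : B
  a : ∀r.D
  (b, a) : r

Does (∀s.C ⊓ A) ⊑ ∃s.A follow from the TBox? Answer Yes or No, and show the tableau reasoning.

1. (∀s.C ⊓ A) ⊑ ∃s.A  ⇔  ((∀s.C ⊓ A) ⊓ ∀s.¬A) unsat w.r.t. T
   apply at x₀: A⊑(∃s.A ⊔ ¬D)
   open: L(x₀) ⊇ {A, ¬C, ¬D, ∀s.C, ∀s.¬A, …} (+ ∃-successors)
2. Hence (∀s.C ⊓ A) ⊑ ∃s.A: not entailed.

No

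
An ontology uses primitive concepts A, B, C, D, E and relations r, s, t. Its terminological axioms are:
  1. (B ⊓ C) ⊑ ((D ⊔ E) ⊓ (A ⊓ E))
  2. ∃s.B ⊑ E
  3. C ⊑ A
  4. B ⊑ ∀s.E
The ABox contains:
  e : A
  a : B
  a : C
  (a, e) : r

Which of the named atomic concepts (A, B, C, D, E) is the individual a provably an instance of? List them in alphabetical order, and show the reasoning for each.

{A, B, C, E}

1. a : A?  L(a) = {B, C} ∪ {¬A}
   clash {A, ¬A} at a — a ∈ A
2. a : B?  L(a) = {B, C} ∪ {¬B}
   clash {B, ¬B} at a — a ∈ B
3. a : C?  L(a) = {B, C} ∪ {¬C}
   clash {C, ¬C} at a — a ∈ C
4. a : D?  L(a) = {B, C} ∪ {¬D}
   apply at a: C⊑A; B⊑∀s.E
   open: L(a) ⊇ {A, B, C, E, ¬D, …} — a ∉ D possible
5. a : E?  L(a) = {B, C} ∪ {¬E}
   clash {E, ¬E} at a — a ∈ E
6. Entailed for a: {A, B, C, E}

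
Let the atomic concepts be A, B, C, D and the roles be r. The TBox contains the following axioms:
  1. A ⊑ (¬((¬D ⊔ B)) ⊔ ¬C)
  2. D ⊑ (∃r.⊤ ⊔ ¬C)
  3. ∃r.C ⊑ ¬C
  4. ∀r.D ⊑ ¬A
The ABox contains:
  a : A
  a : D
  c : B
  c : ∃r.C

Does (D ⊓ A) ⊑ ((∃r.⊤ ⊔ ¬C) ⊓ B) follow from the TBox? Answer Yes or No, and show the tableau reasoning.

1. (D ⊓ A) ⊑ ((∃r.⊤ ⊔ ¬C) ⊓ B)  ⇔  ((D ⊓ A) ⊓ ((∀r.⊥ ⊓ C) ⊔ ¬B)) unsat w.r.t. T
   apply at x₀: A⊑(¬((¬D ⊔ B)) ⊔ ¬C); D⊑(∃r.⊤ ⊔ ¬C)
   open: L(x₀) ⊇ {A, D, ¬B, ∀r.¬C, ∃r.¬D, …} (+ ∃-successors)
2. Hence (D ⊓ A) ⊑ ((∃r.⊤ ⊔ ¬C) ⊓ B): not entailed.

No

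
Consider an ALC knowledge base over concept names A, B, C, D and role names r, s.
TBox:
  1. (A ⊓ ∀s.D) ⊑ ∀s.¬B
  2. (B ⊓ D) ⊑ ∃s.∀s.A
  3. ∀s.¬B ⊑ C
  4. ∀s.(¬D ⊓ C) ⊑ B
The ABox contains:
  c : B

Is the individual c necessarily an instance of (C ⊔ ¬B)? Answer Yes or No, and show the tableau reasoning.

No

1. c : (C ⊔ ¬B)?  L(c) = {B} ∪ {(¬C ⊓ B)}
   open: L(c) ⊇ {B, ¬A, ¬C, ¬D, ∃s.B} (+ ∃-successors) — c ∉ (C ⊔ ¬B) possible
2. Hence c : (C ⊔ ¬B): not entailed.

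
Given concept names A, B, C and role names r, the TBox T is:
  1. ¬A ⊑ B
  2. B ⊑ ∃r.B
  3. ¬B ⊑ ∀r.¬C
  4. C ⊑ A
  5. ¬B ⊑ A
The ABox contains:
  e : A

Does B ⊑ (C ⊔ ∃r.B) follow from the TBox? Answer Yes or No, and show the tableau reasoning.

1. B ⊑ (C ⊔ ∃r.B)  ⇔  (B ⊓ (¬C ⊓ ∀r.¬B)) unsat w.r.t. T
   all branches close; clash {B, ¬B} at an ∃-successor
2. Hence B ⊑ (C ⊔ ∃r.B): entailed.

Yes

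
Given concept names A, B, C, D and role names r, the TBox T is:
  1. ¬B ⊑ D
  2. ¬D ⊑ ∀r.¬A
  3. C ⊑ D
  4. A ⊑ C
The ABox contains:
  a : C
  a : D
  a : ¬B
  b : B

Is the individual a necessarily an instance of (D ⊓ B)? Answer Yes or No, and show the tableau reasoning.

No

1. a : (D ⊓ B)?  L(a) = {C, D, ¬B} ∪ {(¬D ⊔ ¬B)}
   open: L(a) ⊇ {C, D, ¬B} — a ∉ (D ⊓ B) possible
2. Hence a : (D ⊓ B): not entailed.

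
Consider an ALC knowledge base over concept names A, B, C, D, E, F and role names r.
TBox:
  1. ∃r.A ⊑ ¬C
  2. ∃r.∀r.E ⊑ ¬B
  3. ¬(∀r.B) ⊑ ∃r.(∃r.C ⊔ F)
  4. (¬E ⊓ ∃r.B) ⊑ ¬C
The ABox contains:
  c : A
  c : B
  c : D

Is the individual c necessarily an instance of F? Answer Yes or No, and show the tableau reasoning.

No

1. c : F?  L(c) = {A, B, D} ∪ {¬F}
   open: L(c) ⊇ {A, B, D, E, ¬F, …} — c ∉ F possible
2. Hence c : F: not entailed.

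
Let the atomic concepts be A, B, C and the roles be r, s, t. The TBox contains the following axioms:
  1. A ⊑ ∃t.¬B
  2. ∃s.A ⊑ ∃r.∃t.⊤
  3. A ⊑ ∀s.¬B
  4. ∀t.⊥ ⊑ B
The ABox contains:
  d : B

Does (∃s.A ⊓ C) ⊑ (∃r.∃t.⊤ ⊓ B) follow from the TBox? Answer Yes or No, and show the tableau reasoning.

No

1. (∃s.A ⊓ C) ⊑ (∃r.∃t.⊤ ⊓ B)  ⇔  ((∃s.A ⊓ C) ⊓ (∀r.∀t.⊥ ⊔ ¬B)) unsat w.r.t. T
   apply at x₀: ∃s.A⊑∃r.∃t.⊤
   open: L(x₀) ⊇ {C, ¬A, ¬B, ∃r.∃t.⊤, ∃s.A, …} (+ ∃-successors)
2. Hence (∃s.A ⊓ C) ⊑ (∃r.∃t.⊤ ⊓ B): not entailed.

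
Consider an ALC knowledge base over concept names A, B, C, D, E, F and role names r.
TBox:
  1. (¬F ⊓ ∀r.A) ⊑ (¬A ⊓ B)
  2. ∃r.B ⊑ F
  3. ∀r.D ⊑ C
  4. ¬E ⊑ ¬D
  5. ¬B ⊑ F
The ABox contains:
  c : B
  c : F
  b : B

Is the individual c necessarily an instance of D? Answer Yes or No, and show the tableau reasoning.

No

1. c : D?  L(c) = {B, F} ∪ {¬D}
   open: L(c) ⊇ {B, F, ¬D, ∃r.¬D} (+ ∃-successors) — c ∉ D possible
2. Hence c : D: not entailed.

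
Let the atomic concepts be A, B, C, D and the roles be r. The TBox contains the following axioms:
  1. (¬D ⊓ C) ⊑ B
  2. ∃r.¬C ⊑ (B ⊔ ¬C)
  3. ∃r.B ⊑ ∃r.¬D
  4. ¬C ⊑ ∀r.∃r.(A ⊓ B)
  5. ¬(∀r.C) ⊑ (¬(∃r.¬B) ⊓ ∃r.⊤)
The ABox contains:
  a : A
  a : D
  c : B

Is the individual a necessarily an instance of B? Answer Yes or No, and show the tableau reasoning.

1. a : B?  L(a) = {A, D} ∪ {¬B}
   open: L(a) ⊇ {A, C, D, ¬B, ∀r.C, …} — a ∉ B possible
2. Hence a : B: not entailed.

No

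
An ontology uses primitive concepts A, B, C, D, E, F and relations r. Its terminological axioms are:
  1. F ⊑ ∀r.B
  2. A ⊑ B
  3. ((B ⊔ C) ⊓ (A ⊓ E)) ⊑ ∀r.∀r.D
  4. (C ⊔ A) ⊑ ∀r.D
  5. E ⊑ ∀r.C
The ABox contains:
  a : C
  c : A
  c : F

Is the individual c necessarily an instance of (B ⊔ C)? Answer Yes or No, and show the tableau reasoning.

Yes

1. c : (B ⊔ C)?  L(c) = {A, F} ∪ {(¬B ⊓ ¬C)}
   clash {B, ¬B} at c — c ∈ (B ⊔ C)
2. Hence c : (B ⊔ C): entailed.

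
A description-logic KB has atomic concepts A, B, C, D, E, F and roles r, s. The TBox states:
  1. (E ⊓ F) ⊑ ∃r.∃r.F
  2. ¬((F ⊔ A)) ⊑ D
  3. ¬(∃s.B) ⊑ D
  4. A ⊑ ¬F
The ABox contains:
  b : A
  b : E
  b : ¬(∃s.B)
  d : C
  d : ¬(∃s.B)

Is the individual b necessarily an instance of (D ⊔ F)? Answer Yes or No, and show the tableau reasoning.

1. b : (D ⊔ F)?  L(b) = {A, E, ¬(∃s.B)} ∪ {(¬D ⊓ ¬F)}
   clash {D, ¬D} at b — b ∈ (D ⊔ F)
2. Hence b : (D ⊔ F): entailed.

Yes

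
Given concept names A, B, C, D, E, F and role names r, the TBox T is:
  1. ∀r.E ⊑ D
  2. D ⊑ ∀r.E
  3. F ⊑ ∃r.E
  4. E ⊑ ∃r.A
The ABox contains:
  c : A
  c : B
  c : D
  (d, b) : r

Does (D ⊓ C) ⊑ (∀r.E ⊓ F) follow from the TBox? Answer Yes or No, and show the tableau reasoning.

1. (D ⊓ C) ⊑ (∀r.E ⊓ F)  ⇔  ((D ⊓ C) ⊓ (∃r.¬E ⊔ ¬F)) unsat w.r.t. T
   apply at x₀: D⊑∀r.E
   open: L(x₀) ⊇ {C, D, ¬E, ¬F, ∀r.E}
2. Hence (D ⊓ C) ⊑ (∀r.E ⊓ F): not entailed.

No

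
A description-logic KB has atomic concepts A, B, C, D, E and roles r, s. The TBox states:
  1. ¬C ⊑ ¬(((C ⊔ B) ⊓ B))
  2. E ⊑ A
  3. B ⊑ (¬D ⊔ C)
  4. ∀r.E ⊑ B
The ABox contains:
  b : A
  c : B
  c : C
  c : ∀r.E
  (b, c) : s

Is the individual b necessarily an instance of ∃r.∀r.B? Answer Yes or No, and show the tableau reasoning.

1. b : ∃r.∀r.B?  L(b) = {A} ∪ {∀r.∃r.¬B}
   open: L(b) ⊇ {A, C, ¬B, ∀r.∃r.¬B, ∃r.¬E} (+ ∃-successors) — b ∉ ∃r.∀r.B possible
2. Hence b : ∃r.∀r.B: not entailed.

No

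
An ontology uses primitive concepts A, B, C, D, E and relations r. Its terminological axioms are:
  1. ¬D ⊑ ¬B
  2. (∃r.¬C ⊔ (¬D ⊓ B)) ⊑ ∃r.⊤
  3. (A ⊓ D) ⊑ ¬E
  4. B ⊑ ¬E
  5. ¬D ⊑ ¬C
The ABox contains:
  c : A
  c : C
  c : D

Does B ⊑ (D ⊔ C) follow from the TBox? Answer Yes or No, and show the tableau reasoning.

1. B ⊑ (D ⊔ C)  ⇔  (B ⊓ (¬D ⊓ ¬C)) unsat w.r.t. T
   all branches close; clash {B, ¬B} at x₀
2. Hence B ⊑ (D ⊔ C): entailed.

Yes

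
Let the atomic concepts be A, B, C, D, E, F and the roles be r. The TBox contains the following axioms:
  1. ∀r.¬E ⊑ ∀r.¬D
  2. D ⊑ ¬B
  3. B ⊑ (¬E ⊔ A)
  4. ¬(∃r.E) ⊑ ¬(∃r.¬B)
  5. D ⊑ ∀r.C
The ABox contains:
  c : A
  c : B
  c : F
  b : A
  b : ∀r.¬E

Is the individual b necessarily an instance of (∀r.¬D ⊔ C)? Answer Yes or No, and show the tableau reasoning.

Yes

1. b : (∀r.¬D ⊔ C)?  L(b) = {A, ∀r.¬E} ∪ {(∃r.D ⊓ ¬C)}
   clash {D, ¬D} at an ∃-successor — b ∈ (∀r.¬D ⊔ C)
2. Hence b : (∀r.¬D ⊔ C): entailed.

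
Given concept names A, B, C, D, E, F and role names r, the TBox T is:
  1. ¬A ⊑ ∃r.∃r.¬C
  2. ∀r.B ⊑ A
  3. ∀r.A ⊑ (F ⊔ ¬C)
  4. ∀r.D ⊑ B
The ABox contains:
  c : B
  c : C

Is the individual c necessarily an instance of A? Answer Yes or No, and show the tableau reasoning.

No

1. c : A?  L(c) = {B, C} ∪ {¬A}
   apply at c: ¬A⊑∃r.∃r.¬C
   open: L(c) ⊇ {B, C, ¬A, ∃r.¬A, ∃r.¬B, …} (+ ∃-successors) — c ∉ A possible
2. Hence c : A: not entailed.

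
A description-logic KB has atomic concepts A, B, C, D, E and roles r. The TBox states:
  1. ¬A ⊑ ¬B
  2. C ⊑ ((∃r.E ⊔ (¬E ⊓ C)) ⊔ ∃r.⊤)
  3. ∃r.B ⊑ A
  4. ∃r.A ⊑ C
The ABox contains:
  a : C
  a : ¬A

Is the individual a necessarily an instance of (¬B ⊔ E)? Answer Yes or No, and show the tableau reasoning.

Yes

1. a : (¬B ⊔ E)?  L(a) = {C, ¬A} ∪ {(B ⊓ ¬E)}
   clash {B, ¬B} at a — a ∈ (¬B ⊔ E)
2. Hence a : (¬B ⊔ E): entailed.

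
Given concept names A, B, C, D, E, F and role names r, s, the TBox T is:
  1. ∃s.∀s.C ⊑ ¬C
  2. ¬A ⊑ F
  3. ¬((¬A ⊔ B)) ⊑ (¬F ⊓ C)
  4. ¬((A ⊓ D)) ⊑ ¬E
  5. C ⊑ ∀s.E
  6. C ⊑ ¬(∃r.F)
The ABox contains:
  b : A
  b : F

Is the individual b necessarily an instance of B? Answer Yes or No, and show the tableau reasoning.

1. b : B?  L(b) = {A, F} ∪ {¬B}
   clash {F, ¬F} at b — b ∈ B
2. Hence b : B: entailed.

Yes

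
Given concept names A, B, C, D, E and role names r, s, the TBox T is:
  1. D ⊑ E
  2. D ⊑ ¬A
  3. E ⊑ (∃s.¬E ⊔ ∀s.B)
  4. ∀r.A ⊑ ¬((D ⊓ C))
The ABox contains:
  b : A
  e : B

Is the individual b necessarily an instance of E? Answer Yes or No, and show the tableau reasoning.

No

1. b : E?  L(b) = {A} ∪ {¬E}
   open: L(b) ⊇ {A, ¬D, ¬E, ∃r.¬A} (+ ∃-successors) — b ∉ E possible
2. Hence b : E: not entailed.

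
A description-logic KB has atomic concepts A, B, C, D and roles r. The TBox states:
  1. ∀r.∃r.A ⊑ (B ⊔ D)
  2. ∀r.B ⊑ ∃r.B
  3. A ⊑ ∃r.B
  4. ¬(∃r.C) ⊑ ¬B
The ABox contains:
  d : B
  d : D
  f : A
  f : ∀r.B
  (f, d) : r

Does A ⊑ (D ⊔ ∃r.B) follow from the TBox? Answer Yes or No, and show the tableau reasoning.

Yes

1. A ⊑ (D ⊔ ∃r.B)  ⇔  (A ⊓ (¬D ⊓ ∀r.¬B)) unsat w.r.t. T
   all branches close; clash {D, ¬D} at x₀
2. Hence A ⊑ (D ⊔ ∃r.B): entailed.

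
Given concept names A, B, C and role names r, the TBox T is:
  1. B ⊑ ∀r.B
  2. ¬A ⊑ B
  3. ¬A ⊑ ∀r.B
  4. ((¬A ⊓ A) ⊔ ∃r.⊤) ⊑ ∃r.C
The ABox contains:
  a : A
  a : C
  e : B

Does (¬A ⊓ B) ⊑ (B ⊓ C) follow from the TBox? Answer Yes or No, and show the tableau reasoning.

1. (¬A ⊓ B) ⊑ (B ⊓ C)  ⇔  ((¬A ⊓ B) ⊓ (¬B ⊔ ¬C)) unsat w.r.t. T
   apply at x₀: B⊑∀r.B; ¬A⊑∀r.B
   open: L(x₀) ⊇ {B, ¬A, ¬C, ∀r.B, ∀r.⊥}
2. Hence (¬A ⊓ B) ⊑ (B ⊓ C): not entailed.

No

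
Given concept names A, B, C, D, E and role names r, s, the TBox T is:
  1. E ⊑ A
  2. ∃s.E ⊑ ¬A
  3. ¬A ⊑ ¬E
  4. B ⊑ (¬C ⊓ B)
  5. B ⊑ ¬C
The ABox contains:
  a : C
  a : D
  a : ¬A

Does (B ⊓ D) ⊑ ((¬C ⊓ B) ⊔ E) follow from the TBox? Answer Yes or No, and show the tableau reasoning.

1. (B ⊓ D) ⊑ ((¬C ⊓ B) ⊔ E)  ⇔  ((B ⊓ D) ⊓ ((C ⊔ ¬B) ⊓ ¬E)) unsat w.r.t. T
   all branches close; clash {B, ¬B} at x₀
2. Hence (B ⊓ D) ⊑ ((¬C ⊓ B) ⊔ E): entailed.

Yes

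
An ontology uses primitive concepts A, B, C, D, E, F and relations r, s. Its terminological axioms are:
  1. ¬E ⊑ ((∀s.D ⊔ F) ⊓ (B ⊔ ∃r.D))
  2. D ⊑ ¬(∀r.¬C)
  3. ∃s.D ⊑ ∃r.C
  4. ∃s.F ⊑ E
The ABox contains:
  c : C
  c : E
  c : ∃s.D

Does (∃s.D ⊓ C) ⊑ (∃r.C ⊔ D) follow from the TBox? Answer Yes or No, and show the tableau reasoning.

1. (∃s.D ⊓ C) ⊑ (∃r.C ⊔ D)  ⇔  ((∃s.D ⊓ C) ⊓ (∀r.¬C ⊓ ¬D)) unsat w.r.t. T
   all branches close; clash {C, ¬C} at an ∃-successor
2. Hence (∃s.D ⊓ C) ⊑ (∃r.C ⊔ D): entailed.

Yes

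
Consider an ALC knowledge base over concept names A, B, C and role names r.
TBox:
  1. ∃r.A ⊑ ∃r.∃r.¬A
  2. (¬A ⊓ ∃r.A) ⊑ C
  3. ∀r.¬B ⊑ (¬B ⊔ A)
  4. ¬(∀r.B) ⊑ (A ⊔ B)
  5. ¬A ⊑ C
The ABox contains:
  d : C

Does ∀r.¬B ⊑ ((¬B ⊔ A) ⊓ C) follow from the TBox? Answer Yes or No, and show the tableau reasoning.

No

1. ∀r.¬B ⊑ ((¬B ⊔ A) ⊓ C)  ⇔  (∀r.¬B ⊓ ((B ⊓ ¬A) ⊔ ¬C)) unsat w.r.t. T
   apply at x₀: ∀r.¬B⊑(¬B ⊔ A)
   open: L(x₀) ⊇ {A, ¬C, ∀r.B, ∀r.¬A, ∀r.¬B}
2. Hence ∀r.¬B ⊑ ((¬B ⊔ A) ⊓ C): not entailed.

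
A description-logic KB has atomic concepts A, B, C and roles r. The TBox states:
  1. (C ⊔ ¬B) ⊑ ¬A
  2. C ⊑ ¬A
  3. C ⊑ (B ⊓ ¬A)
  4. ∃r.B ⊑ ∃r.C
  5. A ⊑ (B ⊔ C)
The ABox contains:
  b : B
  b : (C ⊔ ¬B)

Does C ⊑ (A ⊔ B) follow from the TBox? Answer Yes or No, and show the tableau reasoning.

Yes

1. C ⊑ (A ⊔ B)  ⇔  (C ⊓ (¬A ⊓ ¬B)) unsat w.r.t. T
   all branches close; clash {B, ¬B} at x₀
2. Hence C ⊑ (A ⊔ B): entailed.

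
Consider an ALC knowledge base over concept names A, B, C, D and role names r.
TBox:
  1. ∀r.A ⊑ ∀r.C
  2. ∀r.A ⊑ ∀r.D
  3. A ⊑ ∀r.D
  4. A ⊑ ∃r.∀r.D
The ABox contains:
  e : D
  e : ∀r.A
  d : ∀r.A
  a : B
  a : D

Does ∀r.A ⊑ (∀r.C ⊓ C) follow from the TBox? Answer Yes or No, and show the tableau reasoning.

No

1. ∀r.A ⊑ (∀r.C ⊓ C)  ⇔  (∀r.A ⊓ (∃r.¬C ⊔ ¬C)) unsat w.r.t. T
   apply at x₀: ∀r.A⊑∀r.C; ∀r.A⊑∀r.D
   open: L(x₀) ⊇ {¬A, ¬C, ∀r.A, ∀r.C, ∀r.D}
2. Hence ∀r.A ⊑ (∀r.C ⊓ C): not entailed.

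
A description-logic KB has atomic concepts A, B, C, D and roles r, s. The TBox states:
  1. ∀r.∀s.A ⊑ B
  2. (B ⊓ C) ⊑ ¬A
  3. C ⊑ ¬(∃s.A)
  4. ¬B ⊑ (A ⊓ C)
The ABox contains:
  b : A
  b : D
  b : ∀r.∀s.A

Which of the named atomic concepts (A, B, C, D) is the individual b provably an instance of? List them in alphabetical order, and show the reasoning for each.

{A, B, D}

1. b : A?  L(b) = {A, D, ∀r.∀s.A} ∪ {¬A}
   clash {A, ¬A} at b — b ∈ A
2. b : B?  L(b) = {A, D, ∀r.∀s.A} ∪ {¬B}
   clash {A, ¬A} at b — b ∈ B
3. b : C?  L(b) = {A, D, ∀r.∀s.A} ∪ {¬C}
   apply at b: ∀r.∀s.A⊑B
   open: L(b) ⊇ {A, B, D, ¬C, ∀r.∀s.A} — b ∉ C possible
4. b : D?  L(b) = {A, D, ∀r.∀s.A} ∪ {¬D}
   clash {D, ¬D} at b — b ∈ D
5. Entailed for b: {A, B, D}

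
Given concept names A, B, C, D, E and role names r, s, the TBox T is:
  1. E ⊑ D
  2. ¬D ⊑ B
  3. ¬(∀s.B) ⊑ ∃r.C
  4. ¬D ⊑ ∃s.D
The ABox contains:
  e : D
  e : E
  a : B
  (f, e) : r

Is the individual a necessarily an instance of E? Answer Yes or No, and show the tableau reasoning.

No

1. a : E?  L(a) = {B} ∪ {¬E}
   open: L(a) ⊇ {B, D, ¬E, ∀s.B} — a ∉ E possible
2. Hence a : E: not entailed.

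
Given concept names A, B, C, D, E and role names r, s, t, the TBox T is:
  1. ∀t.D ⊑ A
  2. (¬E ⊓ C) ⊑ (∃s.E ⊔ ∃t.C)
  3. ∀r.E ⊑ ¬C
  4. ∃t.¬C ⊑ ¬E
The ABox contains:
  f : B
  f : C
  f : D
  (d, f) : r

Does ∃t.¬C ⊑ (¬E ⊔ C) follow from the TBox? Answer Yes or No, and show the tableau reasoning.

Yes

1. ∃t.¬C ⊑ (¬E ⊔ C)  ⇔  (∃t.¬C ⊓ (E ⊓ ¬C)) unsat w.r.t. T
   all branches close; clash {E, ¬E} at x₀
2. Hence ∃t.¬C ⊑ (¬E ⊔ C): entailed.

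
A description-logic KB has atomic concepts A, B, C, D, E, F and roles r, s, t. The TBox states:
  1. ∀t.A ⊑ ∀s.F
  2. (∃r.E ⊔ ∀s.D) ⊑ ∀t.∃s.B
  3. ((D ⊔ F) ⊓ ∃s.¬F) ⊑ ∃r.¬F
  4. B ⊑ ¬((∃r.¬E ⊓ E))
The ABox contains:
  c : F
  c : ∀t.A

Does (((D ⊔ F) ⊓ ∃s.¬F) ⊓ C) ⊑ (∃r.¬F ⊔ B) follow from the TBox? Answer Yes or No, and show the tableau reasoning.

1. (((D ⊔ F) ⊓ ∃s.¬F) ⊓ C) ⊑ (∃r.¬F ⊔ B)  ⇔  ((((D ⊔ F) ⊓ ∃s.¬F) ⊓ C) ⊓ (∀r.F ⊓ ¬B)) unsat w.r.t. T
   all branches close; clash {F, ¬F} at an ∃-successor
2. Hence (((D ⊔ F) ⊓ ∃s.¬F) ⊓ C) ⊑ (∃r.¬F ⊔ B): entailed.

Yes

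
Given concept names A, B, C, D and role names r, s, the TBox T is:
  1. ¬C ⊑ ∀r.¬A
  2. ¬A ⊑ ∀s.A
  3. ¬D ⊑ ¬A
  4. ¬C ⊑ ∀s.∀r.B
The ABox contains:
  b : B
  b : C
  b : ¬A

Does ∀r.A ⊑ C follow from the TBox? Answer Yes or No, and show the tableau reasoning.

1. ∀r.A ⊑ C  ⇔  (∀r.A ⊓ ¬C) unsat w.r.t. T
   apply at x₀: ¬C⊑∀r.¬A; ¬C⊑∀s.∀r.B
   open: L(x₀) ⊇ {A, D, ¬C, ∀r.A, ∀r.¬A, …}
2. Hence ∀r.A ⊑ C: not entailed.

No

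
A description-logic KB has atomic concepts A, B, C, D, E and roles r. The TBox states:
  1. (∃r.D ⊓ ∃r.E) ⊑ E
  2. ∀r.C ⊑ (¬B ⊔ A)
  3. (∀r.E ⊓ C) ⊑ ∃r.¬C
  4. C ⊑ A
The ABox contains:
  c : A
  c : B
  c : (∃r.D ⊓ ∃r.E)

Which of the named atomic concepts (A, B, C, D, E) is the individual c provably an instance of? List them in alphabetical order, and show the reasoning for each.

1. c : A?  L(c) = {A, B, (∃r.D ⊓ ∃r.E)} ∪ {¬A}
   clash {A, ¬A} at c — c ∈ A
2. c : B?  L(c) = {A, B, (∃r.D ⊓ ∃r.E)} ∪ {¬B}
   clash {B, ¬B} at c — c ∈ B
3. c : C?  L(c) = {A, B, (∃r.D ⊓ ∃r.E)} ∪ {¬C}
   apply at c: (∃r.D ⊓ ∃r.E)⊑E
   open: L(c) ⊇ {A, B, E, ¬C, ∃r.D, …} (+ ∃-successors) — c ∉ C possible
4. c : D?  L(c) = {A, B, (∃r.D ⊓ ∃r.E)} ∪ {¬D}
   apply at c: (∃r.D ⊓ ∃r.E)⊑E
   open: L(c) ⊇ {A, B, E, ¬D, ∃r.D, …} (+ ∃-successors) — c ∉ D possible
5. c : E?  L(c) = {A, B, (∃r.D ⊓ ∃r.E)} ∪ {¬E}
   clash {E, ¬E} at c — c ∈ E
6. Entailed for c: {A, B, E}

{A, B, E}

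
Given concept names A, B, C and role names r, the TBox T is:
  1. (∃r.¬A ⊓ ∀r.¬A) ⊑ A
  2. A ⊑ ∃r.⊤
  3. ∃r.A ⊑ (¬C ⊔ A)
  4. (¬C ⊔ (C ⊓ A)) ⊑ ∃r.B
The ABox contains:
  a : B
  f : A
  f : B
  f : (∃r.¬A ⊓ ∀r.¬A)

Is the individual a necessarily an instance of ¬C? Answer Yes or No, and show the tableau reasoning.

1. a : ¬C?  L(a) = {B} ∪ {C}
   open: L(a) ⊇ {B, C, ¬A, ∀r.A, ∀r.¬A} — a ∉ ¬C possible
2. Hence a : ¬C: not entailed.

No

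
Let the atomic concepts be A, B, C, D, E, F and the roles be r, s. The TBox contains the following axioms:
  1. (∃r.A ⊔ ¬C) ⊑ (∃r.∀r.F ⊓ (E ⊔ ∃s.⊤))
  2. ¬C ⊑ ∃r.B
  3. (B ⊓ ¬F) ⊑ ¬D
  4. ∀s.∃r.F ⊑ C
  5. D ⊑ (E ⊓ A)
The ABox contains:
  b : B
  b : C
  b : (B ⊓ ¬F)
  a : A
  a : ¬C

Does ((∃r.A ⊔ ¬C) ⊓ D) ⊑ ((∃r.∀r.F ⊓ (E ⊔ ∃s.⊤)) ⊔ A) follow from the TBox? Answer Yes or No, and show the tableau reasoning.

1. ((∃r.A ⊔ ¬C) ⊓ D) ⊑ ((∃r.∀r.F ⊓ (E ⊔ ∃s.⊤)) ⊔ A)  ⇔  (((∃r.A ⊔ ¬C) ⊓ D) ⊓ ((∀r.∃r.¬F ⊔ (¬E ⊓ ∀s.⊥)) ⊓ ¬A)) unsat w.r.t. T
   all branches close; clash {A, ¬A} at x₀
2. Hence ((∃r.A ⊔ ¬C) ⊓ D) ⊑ ((∃r.∀r.F ⊓ (E ⊔ ∃s.⊤)) ⊔ A): entailed.

Yes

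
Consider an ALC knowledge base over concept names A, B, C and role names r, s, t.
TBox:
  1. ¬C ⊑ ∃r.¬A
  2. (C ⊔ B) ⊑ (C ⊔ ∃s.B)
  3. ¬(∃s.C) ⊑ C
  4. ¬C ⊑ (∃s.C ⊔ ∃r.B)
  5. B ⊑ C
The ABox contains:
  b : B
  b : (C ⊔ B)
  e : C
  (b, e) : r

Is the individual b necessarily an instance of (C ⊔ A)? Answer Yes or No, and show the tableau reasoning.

1. b : (C ⊔ A)?  L(b) = {B, (C ⊔ B)} ∪ {(¬C ⊓ ¬A)}
   clash {C, ¬C} at b — b ∈ (C ⊔ A)
2. Hence b : (C ⊔ A): entailed.

Yes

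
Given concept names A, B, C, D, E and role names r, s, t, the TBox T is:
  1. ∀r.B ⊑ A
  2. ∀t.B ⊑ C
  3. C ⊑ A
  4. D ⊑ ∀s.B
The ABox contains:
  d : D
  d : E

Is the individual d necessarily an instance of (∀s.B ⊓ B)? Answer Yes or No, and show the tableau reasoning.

1. d : (∀s.B ⊓ B)?  L(d) = {D, E} ∪ {(∃s.¬B ⊔ ¬B)}
   apply at d: D⊑∀s.B
   open: L(d) ⊇ {D, E, ¬B, ¬C, ∀s.B, …} (+ ∃-successors) — d ∉ (∀s.B ⊓ B) possible
2. Hence d : (∀s.B ⊓ B): not entailed.

No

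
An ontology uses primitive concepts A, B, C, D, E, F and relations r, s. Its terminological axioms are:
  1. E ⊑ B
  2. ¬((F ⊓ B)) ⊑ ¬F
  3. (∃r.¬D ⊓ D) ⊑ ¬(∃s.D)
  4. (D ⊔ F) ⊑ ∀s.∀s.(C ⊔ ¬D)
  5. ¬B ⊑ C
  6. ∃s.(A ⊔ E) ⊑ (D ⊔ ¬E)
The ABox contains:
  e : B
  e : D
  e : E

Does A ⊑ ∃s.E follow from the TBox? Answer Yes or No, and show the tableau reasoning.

1. A ⊑ ∃s.E  ⇔  (A ⊓ ∀s.¬E) unsat w.r.t. T
   open: L(x₀) ⊇ {A, B, F, ∀r.D, ∀s.(¬A ⊓ ¬E), …}
2. Hence A ⊑ ∃s.E: not entailed.

No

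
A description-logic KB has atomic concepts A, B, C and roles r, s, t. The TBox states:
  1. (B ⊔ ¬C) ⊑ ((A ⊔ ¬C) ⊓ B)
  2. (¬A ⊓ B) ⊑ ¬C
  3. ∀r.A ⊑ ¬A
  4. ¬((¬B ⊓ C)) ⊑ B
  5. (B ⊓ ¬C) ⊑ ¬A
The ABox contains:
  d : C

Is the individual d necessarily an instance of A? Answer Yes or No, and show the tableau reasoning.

1. d : A?  L(d) = {C} ∪ {¬A}
   open: L(d) ⊇ {C, ¬A, ¬B} — d ∉ A possible
2. Hence d : A: not entailed.

No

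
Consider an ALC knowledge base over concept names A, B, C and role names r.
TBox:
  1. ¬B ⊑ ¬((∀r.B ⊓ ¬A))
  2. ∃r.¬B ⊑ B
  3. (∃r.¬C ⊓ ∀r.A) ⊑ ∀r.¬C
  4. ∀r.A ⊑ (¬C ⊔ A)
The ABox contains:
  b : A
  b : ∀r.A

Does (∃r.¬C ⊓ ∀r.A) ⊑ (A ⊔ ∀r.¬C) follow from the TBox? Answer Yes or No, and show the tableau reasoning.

1. (∃r.¬C ⊓ ∀r.A) ⊑ (A ⊔ ∀r.¬C)  ⇔  ((∃r.¬C ⊓ ∀r.A) ⊓ (¬A ⊓ ∃r.C)) unsat w.r.t. T
   all branches close; clash {A, ¬A} at x₀
2. Hence (∃r.¬C ⊓ ∀r.A) ⊑ (A ⊔ ∀r.¬C): entailed.

Yes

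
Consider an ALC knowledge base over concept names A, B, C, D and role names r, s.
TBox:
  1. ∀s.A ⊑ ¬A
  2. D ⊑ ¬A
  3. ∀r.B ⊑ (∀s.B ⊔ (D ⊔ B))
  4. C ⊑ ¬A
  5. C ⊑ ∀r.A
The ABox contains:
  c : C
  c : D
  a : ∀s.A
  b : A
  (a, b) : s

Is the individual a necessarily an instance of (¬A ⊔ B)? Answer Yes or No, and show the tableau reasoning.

1. a : (¬A ⊔ B)?  L(a) = {∀s.A} ∪ {(A ⊓ ¬B)}
   clash {A, ¬A} at a — a ∈ (¬A ⊔ B)
2. Hence a : (¬A ⊔ B): entailed.

Yes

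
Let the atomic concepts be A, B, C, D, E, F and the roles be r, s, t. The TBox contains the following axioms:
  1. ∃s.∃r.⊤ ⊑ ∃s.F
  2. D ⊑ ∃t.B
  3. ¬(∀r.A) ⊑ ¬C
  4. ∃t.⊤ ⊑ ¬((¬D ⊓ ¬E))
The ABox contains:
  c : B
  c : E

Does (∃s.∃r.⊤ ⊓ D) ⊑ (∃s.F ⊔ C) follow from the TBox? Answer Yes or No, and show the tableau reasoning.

1. (∃s.∃r.⊤ ⊓ D) ⊑ (∃s.F ⊔ C)  ⇔  ((∃s.∃r.⊤ ⊓ D) ⊓ (∀s.¬F ⊓ ¬C)) unsat w.r.t. T
   all branches close; clash {F, ¬F} at an ∃-successor
2. Hence (∃s.∃r.⊤ ⊓ D) ⊑ (∃s.F ⊔ C): entailed.

Yes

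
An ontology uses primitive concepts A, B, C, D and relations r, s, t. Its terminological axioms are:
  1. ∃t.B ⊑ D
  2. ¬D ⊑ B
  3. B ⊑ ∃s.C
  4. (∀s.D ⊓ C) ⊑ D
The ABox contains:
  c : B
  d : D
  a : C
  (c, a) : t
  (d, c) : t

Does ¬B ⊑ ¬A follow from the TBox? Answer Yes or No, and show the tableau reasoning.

No

1. ¬B ⊑ ¬A  ⇔  (¬B ⊓ A) unsat w.r.t. T
   open: L(x₀) ⊇ {A, D, ¬B}
2. Hence ¬B ⊑ ¬A: not entailed.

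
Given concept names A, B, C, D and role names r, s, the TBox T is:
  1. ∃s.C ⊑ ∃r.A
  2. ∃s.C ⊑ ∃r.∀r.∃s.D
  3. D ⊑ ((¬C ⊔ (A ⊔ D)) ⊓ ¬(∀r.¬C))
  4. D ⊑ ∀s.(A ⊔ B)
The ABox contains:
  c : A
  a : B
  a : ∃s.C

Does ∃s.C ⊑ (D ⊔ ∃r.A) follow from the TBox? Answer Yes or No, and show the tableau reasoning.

1. ∃s.C ⊑ (D ⊔ ∃r.A)  ⇔  (∃s.C ⊓ (¬D ⊓ ∀r.¬A)) unsat w.r.t. T
   all branches close; clash {A, ¬A} at an ∃-successor
2. Hence ∃s.C ⊑ (D ⊔ ∃r.A): entailed.

Yes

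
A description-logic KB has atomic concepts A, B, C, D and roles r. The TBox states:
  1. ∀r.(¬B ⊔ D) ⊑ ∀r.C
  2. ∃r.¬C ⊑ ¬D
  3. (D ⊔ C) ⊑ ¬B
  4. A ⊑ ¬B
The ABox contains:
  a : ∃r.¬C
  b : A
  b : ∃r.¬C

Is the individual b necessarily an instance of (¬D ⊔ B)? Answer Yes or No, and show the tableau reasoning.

1. b : (¬D ⊔ B)?  L(b) = {A, ∃r.¬C} ∪ {(D ⊓ ¬B)}
   clash {D, ¬D} at b — b ∈ (¬D ⊔ B)
2. Hence b : (¬D ⊔ B): entailed.

Yes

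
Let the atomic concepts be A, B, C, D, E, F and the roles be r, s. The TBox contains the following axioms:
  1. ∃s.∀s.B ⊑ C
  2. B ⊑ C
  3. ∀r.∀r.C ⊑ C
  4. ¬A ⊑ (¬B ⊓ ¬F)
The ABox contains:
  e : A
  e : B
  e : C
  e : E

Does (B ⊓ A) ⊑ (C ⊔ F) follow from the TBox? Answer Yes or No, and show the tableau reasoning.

1. (B ⊓ A) ⊑ (C ⊔ F)  ⇔  ((B ⊓ A) ⊓ (¬C ⊓ ¬F)) unsat w.r.t. T
   all branches close; clash {C, ¬C} at x₀
2. Hence (B ⊓ A) ⊑ (C ⊔ F): entailed.

Yes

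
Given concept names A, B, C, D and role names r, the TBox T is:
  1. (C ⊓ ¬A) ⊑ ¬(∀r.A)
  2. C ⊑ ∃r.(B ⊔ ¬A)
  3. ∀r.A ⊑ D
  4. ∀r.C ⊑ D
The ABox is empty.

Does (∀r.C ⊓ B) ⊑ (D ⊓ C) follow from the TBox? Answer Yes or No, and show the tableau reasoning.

1. (∀r.C ⊓ B) ⊑ (D ⊓ C)  ⇔  ((∀r.C ⊓ B) ⊓ (¬D ⊔ ¬C)) unsat w.r.t. T
   apply at x₀: ∀r.C⊑D
   open: L(x₀) ⊇ {B, D, ¬C, ∀r.C, ∃r.¬A} (+ ∃-successors)
2. Hence (∀r.C ⊓ B) ⊑ (D ⊓ C): not entailed.

No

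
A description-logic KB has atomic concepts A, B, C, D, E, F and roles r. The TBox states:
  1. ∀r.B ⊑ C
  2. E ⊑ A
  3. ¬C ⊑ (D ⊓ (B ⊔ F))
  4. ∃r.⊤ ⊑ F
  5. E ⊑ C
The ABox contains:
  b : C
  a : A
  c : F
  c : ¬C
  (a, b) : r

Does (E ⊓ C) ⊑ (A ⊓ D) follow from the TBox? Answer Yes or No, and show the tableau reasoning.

1. (E ⊓ C) ⊑ (A ⊓ D)  ⇔  ((E ⊓ C) ⊓ (¬A ⊔ ¬D)) unsat w.r.t. T
   apply at x₀: E⊑A
   open: L(x₀) ⊇ {A, C, E, ¬D, ∀r.⊥}
2. Hence (E ⊓ C) ⊑ (A ⊓ D): not entailed.

No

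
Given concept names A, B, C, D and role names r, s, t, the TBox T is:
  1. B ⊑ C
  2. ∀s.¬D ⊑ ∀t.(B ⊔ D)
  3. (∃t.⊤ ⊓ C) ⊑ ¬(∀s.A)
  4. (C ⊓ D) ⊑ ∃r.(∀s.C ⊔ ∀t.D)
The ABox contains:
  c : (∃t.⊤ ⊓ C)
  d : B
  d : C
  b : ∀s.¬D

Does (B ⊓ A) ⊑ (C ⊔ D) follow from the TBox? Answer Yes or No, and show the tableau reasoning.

1. (B ⊓ A) ⊑ (C ⊔ D)  ⇔  ((B ⊓ A) ⊓ (¬C ⊓ ¬D)) unsat w.r.t. T
   all branches close; clash {C, ¬C} at x₀
2. Hence (B ⊓ A) ⊑ (C ⊔ D): entailed.

Yes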